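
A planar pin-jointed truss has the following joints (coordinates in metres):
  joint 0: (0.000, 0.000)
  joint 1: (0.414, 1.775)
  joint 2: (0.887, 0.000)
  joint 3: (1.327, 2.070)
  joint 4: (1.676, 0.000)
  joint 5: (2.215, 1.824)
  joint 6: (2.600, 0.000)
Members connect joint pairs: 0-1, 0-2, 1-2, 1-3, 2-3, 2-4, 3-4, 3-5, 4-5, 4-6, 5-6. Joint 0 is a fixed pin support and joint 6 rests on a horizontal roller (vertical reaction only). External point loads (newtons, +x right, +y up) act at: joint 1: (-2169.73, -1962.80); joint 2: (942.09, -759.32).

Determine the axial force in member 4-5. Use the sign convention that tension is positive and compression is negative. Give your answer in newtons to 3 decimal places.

N=7 nodes, M=11 members, R=3 reactions → 2N=14, M+R=14
member 0 (0-1): L=1.8226, (cx,cy)=(0.2271,0.9739)
member 1 (0-2): L=0.8870, (cx,cy)=(1.0000,0.0000)
member 2 (1-2): L=1.8369, (cx,cy)=(0.2575,-0.9663)
member 3 (1-3): L=0.9595, (cx,cy)=(0.9516,0.3075)
member 4 (2-3): L=2.1162, (cx,cy)=(0.2079,0.9781)
member 5 (2-4): L=0.7890, (cx,cy)=(1.0000,0.0000)
member 6 (3-4): L=2.0992, (cx,cy)=(0.1663,-0.9861)
member 7 (3-5): L=0.9214, (cx,cy)=(0.9637,-0.2670)
member 8 (4-5): L=1.9020, (cx,cy)=(0.2834,0.9590)
member 9 (4-6): L=0.9240, (cx,cy)=(1.0000,0.0000)
member 10 (5-6): L=1.8642, (cx,cy)=(0.2065,-0.9784)
solve A·x = −loads:
  F[0-1] = -3729.2727 N (compression)
  F[0-2] = -380.5622 N (compression)
  F[1-2] = +1997.5226 N (tension)
  F[1-3] = +849.4500 N (tension)
  F[2-3] = -1197.0047 N (compression)
  F[2-4] = -559.4281 N (compression)
  F[3-4] = +802.8476 N (tension)
  F[3-5] = +441.9951 N (tension)
  F[4-5] = -825.5168 N (compression)
  F[4-6] = -192.0092 N (compression)
  F[5-6] = +929.7182 N (tension)
  Rx@0 = +1227.6400 N
  Ry@0 = +3631.7949 N
  Ry@6 = -909.6749 N

-825.517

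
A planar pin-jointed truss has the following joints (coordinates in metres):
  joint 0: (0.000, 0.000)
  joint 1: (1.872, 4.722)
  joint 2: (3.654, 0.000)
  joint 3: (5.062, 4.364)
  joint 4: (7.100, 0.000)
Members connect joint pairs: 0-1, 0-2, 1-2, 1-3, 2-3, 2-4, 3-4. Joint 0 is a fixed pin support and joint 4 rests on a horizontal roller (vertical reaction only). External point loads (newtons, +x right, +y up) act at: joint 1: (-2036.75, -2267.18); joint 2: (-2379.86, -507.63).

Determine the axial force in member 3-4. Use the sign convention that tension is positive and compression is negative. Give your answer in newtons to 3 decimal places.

546.938

N=5 nodes, M=7 members, R=3 reactions → 2N=10, M+R=10
member 0 (0-1): L=5.0795, (cx,cy)=(0.3685,0.9296)
member 1 (0-2): L=3.6540, (cx,cy)=(1.0000,0.0000)
member 2 (1-2): L=5.0471, (cx,cy)=(0.3531,-0.9356)
member 3 (1-3): L=3.2100, (cx,cy)=(0.9938,-0.1115)
member 4 (2-3): L=4.5855, (cx,cy)=(0.3071,0.9517)
member 5 (2-4): L=3.4460, (cx,cy)=(1.0000,0.0000)
member 6 (3-4): L=4.8164, (cx,cy)=(0.4231,-0.9061)
solve A·x = −loads:
  F[0-1] = -3517.9941 N (compression)
  F[0-2] = -3120.0964 N (compression)
  F[1-2] = +1026.9526 N (tension)
  F[1-3] = +380.0139 N (tension)
  F[2-3] = -476.1845 N (compression)
  F[2-4] = -231.4290 N (compression)
  F[3-4] = +546.9382 N (tension)
  Rx@0 = +4416.6100 N
  Ry@0 = +3270.3723 N
  Ry@4 = -495.5623 N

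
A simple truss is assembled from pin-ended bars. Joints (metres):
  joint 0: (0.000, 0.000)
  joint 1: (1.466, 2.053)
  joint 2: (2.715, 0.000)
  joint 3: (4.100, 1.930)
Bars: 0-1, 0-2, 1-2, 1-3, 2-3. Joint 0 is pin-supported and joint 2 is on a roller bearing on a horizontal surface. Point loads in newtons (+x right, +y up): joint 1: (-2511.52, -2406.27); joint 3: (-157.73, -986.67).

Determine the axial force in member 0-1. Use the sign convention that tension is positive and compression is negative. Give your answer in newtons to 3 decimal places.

N=4 nodes, M=5 members, R=3 reactions → 2N=8, M+R=8
member 0 (0-1): L=2.5227, (cx,cy)=(0.5811,0.8138)
member 1 (0-2): L=2.7150, (cx,cy)=(1.0000,0.0000)
member 2 (1-2): L=2.4031, (cx,cy)=(0.5197,-0.8543)
member 3 (1-3): L=2.6369, (cx,cy)=(0.9989,-0.0466)
member 4 (2-3): L=2.3755, (cx,cy)=(0.5830,0.8125)
solve A·x = −loads:
  F[0-1] = -3213.1470 N (compression)
  F[0-2] = -802.0077 N (compression)
  F[1-2] = +215.1050 N (tension)
  F[1-3] = +533.0574 N (tension)
  F[2-3] = -1183.8305 N (compression)
  Rx@0 = +2669.2500 N
  Ry@0 = +2614.9034 N
  Ry@2 = +778.0366 N

-3213.147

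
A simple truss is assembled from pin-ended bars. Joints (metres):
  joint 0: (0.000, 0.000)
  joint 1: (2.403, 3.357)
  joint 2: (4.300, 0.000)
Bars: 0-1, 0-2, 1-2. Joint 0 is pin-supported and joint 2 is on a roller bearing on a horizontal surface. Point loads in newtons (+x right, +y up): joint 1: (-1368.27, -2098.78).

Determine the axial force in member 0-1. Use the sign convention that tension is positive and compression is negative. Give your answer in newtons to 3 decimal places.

-2452.344

N=3 nodes, M=3 members, R=3 reactions → 2N=6, M+R=6
member 0 (0-1): L=4.1284, (cx,cy)=(0.5821,0.8131)
member 1 (0-2): L=4.3000, (cx,cy)=(1.0000,0.0000)
member 2 (1-2): L=3.8559, (cx,cy)=(0.4920,-0.8706)
solve A·x = −loads:
  F[0-1] = -2452.3445 N (compression)
  F[0-2] = +59.1484 N (tension)
  F[1-2] = -120.2272 N (compression)
  Rx@0 = +1368.2700 N
  Ry@0 = +1994.1088 N
  Ry@2 = +104.6712 N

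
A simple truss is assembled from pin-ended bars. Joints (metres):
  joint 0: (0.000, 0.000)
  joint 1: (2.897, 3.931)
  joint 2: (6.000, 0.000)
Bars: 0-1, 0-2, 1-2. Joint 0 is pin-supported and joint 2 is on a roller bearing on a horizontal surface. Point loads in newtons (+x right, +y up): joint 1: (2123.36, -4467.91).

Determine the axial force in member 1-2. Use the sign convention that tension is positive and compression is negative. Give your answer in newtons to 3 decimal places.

-4520.708

N=3 nodes, M=3 members, R=3 reactions → 2N=6, M+R=6
member 0 (0-1): L=4.8832, (cx,cy)=(0.5933,0.8050)
member 1 (0-2): L=6.0000, (cx,cy)=(1.0000,0.0000)
member 2 (1-2): L=5.0081, (cx,cy)=(0.6196,-0.7849)
solve A·x = −loads:
  F[0-1] = -1142.2218 N (compression)
  F[0-2] = +2800.9967 N (tension)
  F[1-2] = -4520.7079 N (compression)
  Rx@0 = -2123.3600 N
  Ry@0 = +919.4994 N
  Ry@2 = +3548.4106 N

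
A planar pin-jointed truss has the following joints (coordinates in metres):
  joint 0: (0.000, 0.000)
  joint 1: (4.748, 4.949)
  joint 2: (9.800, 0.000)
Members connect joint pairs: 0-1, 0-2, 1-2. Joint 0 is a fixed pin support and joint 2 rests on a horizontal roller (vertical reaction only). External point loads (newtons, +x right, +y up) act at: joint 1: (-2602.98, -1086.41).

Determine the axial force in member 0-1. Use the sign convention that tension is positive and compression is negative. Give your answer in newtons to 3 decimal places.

-2597.752

N=3 nodes, M=3 members, R=3 reactions → 2N=6, M+R=6
member 0 (0-1): L=6.8583, (cx,cy)=(0.6923,0.7216)
member 1 (0-2): L=9.8000, (cx,cy)=(1.0000,0.0000)
member 2 (1-2): L=7.0721, (cx,cy)=(0.7144,-0.6998)
solve A·x = −loads:
  F[0-1] = -2597.7518 N (compression)
  F[0-2] = -804.5536 N (compression)
  F[1-2] = +1126.2714 N (tension)
  Rx@0 = +2602.9800 N
  Ry@0 = +1874.5603 N
  Ry@2 = -788.1503 N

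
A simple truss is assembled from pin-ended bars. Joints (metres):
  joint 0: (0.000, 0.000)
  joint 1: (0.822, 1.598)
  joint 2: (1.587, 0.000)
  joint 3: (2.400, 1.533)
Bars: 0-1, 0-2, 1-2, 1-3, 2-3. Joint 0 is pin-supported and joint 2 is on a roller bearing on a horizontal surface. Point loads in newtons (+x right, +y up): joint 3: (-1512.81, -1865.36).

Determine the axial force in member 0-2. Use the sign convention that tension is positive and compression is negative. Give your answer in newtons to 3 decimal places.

N=4 nodes, M=5 members, R=3 reactions → 2N=8, M+R=8
member 0 (0-1): L=1.7970, (cx,cy)=(0.4574,0.8892)
member 1 (0-2): L=1.5870, (cx,cy)=(1.0000,0.0000)
member 2 (1-2): L=1.7717, (cx,cy)=(0.4318,-0.9020)
member 3 (1-3): L=1.5793, (cx,cy)=(0.9992,-0.0412)
member 4 (2-3): L=1.7352, (cx,cy)=(0.4685,0.8835)
solve A·x = −loads:
  F[0-1] = -568.7205 N (compression)
  F[0-2] = -1252.6639 N (compression)
  F[1-2] = +584.0967 N (tension)
  F[1-3] = -512.7906 N (compression)
  F[2-3] = -2135.3353 N (compression)
  Rx@0 = +1512.8100 N
  Ry@0 = +505.7341 N
  Ry@2 = +1359.6259 N

-1252.664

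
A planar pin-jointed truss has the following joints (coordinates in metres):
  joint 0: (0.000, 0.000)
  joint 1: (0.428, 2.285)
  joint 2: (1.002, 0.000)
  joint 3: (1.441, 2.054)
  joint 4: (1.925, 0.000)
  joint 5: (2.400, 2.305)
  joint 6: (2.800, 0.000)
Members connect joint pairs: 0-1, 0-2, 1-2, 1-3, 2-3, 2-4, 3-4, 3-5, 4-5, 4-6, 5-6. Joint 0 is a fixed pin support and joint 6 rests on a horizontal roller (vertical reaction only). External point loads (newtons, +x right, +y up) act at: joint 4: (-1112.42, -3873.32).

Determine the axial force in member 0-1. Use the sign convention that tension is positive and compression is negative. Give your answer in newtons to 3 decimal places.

-1231.463

N=7 nodes, M=11 members, R=3 reactions → 2N=14, M+R=14
member 0 (0-1): L=2.3247, (cx,cy)=(0.1841,0.9829)
member 1 (0-2): L=1.0020, (cx,cy)=(1.0000,0.0000)
member 2 (1-2): L=2.3560, (cx,cy)=(0.2436,-0.9699)
member 3 (1-3): L=1.0390, (cx,cy)=(0.9750,-0.2223)
member 4 (2-3): L=2.1004, (cx,cy)=(0.2090,0.9779)
member 5 (2-4): L=0.9230, (cx,cy)=(1.0000,0.0000)
member 6 (3-4): L=2.1103, (cx,cy)=(0.2294,-0.9733)
member 7 (3-5): L=0.9913, (cx,cy)=(0.9674,0.2532)
member 8 (4-5): L=2.3534, (cx,cy)=(0.2018,0.9794)
member 9 (4-6): L=0.8750, (cx,cy)=(1.0000,0.0000)
member 10 (5-6): L=2.3394, (cx,cy)=(0.1710,-0.9853)
solve A·x = −loads:
  F[0-1] = -1231.4628 N (compression)
  F[0-2] = -885.6994 N (compression)
  F[1-2] = +1380.3992 N (tension)
  F[1-3] = -577.4862 N (compression)
  F[2-3] = -1369.0410 N (compression)
  F[2-4] = -263.2455 N (compression)
  F[3-4] = +956.2452 N (tension)
  F[3-5] = -1104.4868 N (compression)
  F[4-5] = +3004.3963 N (tension)
  F[4-6] = +462.1098 N (tension)
  F[5-6] = -2702.7064 N (compression)
  Rx@0 = +1112.4200 N
  Ry@0 = +1210.4125 N
  Ry@6 = +2662.9075 N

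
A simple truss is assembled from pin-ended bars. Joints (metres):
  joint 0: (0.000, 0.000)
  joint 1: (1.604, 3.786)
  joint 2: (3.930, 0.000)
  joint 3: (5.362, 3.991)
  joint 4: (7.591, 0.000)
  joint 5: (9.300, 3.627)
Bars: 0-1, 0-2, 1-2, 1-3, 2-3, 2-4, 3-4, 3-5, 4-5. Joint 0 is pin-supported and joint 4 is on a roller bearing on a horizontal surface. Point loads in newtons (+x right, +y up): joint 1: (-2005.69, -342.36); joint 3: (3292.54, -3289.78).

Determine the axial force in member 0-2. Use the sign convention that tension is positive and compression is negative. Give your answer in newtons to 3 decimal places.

1500.924

N=6 nodes, M=9 members, R=3 reactions → 2N=12, M+R=12
member 0 (0-1): L=4.1118, (cx,cy)=(0.3901,0.9208)
member 1 (0-2): L=3.9300, (cx,cy)=(1.0000,0.0000)
member 2 (1-2): L=4.4434, (cx,cy)=(0.5235,-0.8520)
member 3 (1-3): L=3.7636, (cx,cy)=(0.9985,0.0545)
member 4 (2-3): L=4.2401, (cx,cy)=(0.3377,0.9412)
member 5 (2-4): L=3.6610, (cx,cy)=(1.0000,0.0000)
member 6 (3-4): L=4.5713, (cx,cy)=(0.4876,-0.8731)
member 7 (3-5): L=3.9548, (cx,cy)=(0.9958,-0.0920)
member 8 (4-5): L=4.0095, (cx,cy)=(0.4262,0.9046)
solve A·x = −loads:
  F[0-1] = -548.7658 N (compression)
  F[0-2] = +1500.9236 N (tension)
  F[1-2] = +296.0046 N (tension)
  F[1-3] = +1639.1004 N (tension)
  F[2-3] = -267.9527 N (compression)
  F[2-4] = +1746.3674 N (tension)
  F[3-4] = -3581.4802 N (compression)
  F[3-5] = +0.0000 N (tension)
  F[4-5] = -0.0000 N (compression)
  Rx@0 = -1286.8500 N
  Ry@0 = +505.2884 N
  Ry@4 = +3126.8516 N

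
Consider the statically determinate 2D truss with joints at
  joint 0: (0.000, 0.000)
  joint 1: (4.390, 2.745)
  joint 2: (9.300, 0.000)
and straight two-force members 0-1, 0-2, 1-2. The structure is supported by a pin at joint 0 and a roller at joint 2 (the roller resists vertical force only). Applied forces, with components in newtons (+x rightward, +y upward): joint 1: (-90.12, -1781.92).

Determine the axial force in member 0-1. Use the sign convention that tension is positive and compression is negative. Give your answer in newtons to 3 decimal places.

-1824.646

N=3 nodes, M=3 members, R=3 reactions → 2N=6, M+R=6
member 0 (0-1): L=5.1776, (cx,cy)=(0.8479,0.5302)
member 1 (0-2): L=9.3000, (cx,cy)=(1.0000,0.0000)
member 2 (1-2): L=5.6252, (cx,cy)=(0.8729,-0.4880)
solve A·x = −loads:
  F[0-1] = -1824.6457 N (compression)
  F[0-2] = +1456.9785 N (tension)
  F[1-2] = -1669.2113 N (compression)
  Rx@0 = +90.1200 N
  Ry@0 = +967.3771 N
  Ry@2 = +814.5429 N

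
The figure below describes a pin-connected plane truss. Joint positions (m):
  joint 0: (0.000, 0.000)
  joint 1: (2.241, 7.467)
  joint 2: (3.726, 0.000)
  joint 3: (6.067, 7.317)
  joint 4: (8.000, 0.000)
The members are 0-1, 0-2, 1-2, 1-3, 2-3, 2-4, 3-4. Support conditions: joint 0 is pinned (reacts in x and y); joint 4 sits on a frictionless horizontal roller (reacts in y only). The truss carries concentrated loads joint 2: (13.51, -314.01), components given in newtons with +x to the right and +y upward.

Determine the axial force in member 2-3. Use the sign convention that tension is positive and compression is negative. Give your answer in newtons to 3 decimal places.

N=5 nodes, M=7 members, R=3 reactions → 2N=10, M+R=10
member 0 (0-1): L=7.7960, (cx,cy)=(0.2875,0.9578)
member 1 (0-2): L=3.7260, (cx,cy)=(1.0000,0.0000)
member 2 (1-2): L=7.6132, (cx,cy)=(0.1951,-0.9808)
member 3 (1-3): L=3.8289, (cx,cy)=(0.9992,-0.0392)
member 4 (2-3): L=7.6824, (cx,cy)=(0.3047,0.9524)
member 5 (2-4): L=4.2740, (cx,cy)=(1.0000,0.0000)
member 6 (3-4): L=7.5680, (cx,cy)=(0.2554,-0.9668)
solve A·x = −loads:
  F[0-1] = -175.1522 N (compression)
  F[0-2] = +63.8582 N (tension)
  F[1-2] = +174.4177 N (tension)
  F[1-3] = -84.4341 N (compression)
  F[2-3] = +150.0801 N (tension)
  F[2-4] = +38.6363 N (tension)
  F[3-4] = -151.2675 N (compression)
  Rx@0 = -13.5100 N
  Ry@0 = +167.7598 N
  Ry@4 = +146.2502 N

150.080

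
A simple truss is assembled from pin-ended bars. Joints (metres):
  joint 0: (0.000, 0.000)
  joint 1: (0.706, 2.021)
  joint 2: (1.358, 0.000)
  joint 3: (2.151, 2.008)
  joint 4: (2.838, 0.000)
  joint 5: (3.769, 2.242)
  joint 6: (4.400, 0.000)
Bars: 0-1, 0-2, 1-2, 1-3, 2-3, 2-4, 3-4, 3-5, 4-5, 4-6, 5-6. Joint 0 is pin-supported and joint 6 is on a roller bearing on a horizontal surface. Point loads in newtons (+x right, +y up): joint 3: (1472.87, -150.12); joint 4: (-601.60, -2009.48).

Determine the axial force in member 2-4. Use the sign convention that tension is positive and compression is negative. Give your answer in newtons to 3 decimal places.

N=7 nodes, M=11 members, R=3 reactions → 2N=14, M+R=14
member 0 (0-1): L=2.1408, (cx,cy)=(0.3298,0.9441)
member 1 (0-2): L=1.3580, (cx,cy)=(1.0000,0.0000)
member 2 (1-2): L=2.1236, (cx,cy)=(0.3070,-0.9517)
member 3 (1-3): L=1.4451, (cx,cy)=(1.0000,-0.0090)
member 4 (2-3): L=2.1589, (cx,cy)=(0.3673,0.9301)
member 5 (2-4): L=1.4800, (cx,cy)=(1.0000,0.0000)
member 6 (3-4): L=2.1223, (cx,cy)=(0.3237,-0.9462)
member 7 (3-5): L=1.6348, (cx,cy)=(0.9897,0.1431)
member 8 (4-5): L=2.4276, (cx,cy)=(0.3835,0.9235)
member 9 (4-6): L=1.5620, (cx,cy)=(1.0000,0.0000)
member 10 (5-6): L=2.3291, (cx,cy)=(0.2709,-0.9626)
solve A·x = −loads:
  F[0-1] = -124.9216 N (compression)
  F[0-2] = +912.4677 N (tension)
  F[1-2] = +124.6694 N (tension)
  F[1-3] = -79.4782 N (compression)
  F[2-3] = -127.5651 N (compression)
  F[2-4] = +997.6015 N (tension)
  F[3-4] = -265.3331 N (compression)
  F[3-5] = -1529.0547 N (compression)
  F[4-5] = +2447.6776 N (tension)
  F[4-6] = +574.6173 N (tension)
  F[5-6] = -2120.9879 N (compression)
  Rx@0 = -871.2700 N
  Ry@0 = +117.9329 N
  Ry@6 = +2041.6671 N

997.601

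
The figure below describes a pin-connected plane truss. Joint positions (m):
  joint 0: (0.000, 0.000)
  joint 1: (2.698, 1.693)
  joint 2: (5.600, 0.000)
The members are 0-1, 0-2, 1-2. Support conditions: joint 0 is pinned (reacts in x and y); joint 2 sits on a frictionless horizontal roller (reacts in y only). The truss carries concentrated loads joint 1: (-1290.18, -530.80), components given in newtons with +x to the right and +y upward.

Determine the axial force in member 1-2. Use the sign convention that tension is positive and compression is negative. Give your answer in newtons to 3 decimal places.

N=3 nodes, M=3 members, R=3 reactions → 2N=6, M+R=6
member 0 (0-1): L=3.1852, (cx,cy)=(0.8470,0.5315)
member 1 (0-2): L=5.6000, (cx,cy)=(1.0000,0.0000)
member 2 (1-2): L=3.3597, (cx,cy)=(0.8638,-0.5039)
solve A·x = −loads:
  F[0-1] = -1251.3447 N (compression)
  F[0-2] = -230.2354 N (compression)
  F[1-2] = +266.5510 N (tension)
  Rx@0 = +1290.1800 N
  Ry@0 = +665.1172 N
  Ry@2 = -134.3172 N

266.551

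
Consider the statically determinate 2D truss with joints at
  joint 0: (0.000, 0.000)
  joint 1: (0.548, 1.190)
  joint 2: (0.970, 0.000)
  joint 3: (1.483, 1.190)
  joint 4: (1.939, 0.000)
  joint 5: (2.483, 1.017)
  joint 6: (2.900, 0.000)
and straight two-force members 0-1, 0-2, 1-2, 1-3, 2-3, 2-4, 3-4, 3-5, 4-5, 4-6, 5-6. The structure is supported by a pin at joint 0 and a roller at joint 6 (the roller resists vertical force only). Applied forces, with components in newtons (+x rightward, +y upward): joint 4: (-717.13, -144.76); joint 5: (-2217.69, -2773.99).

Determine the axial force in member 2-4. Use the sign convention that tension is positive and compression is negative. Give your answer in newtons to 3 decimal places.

N=7 nodes, M=11 members, R=3 reactions → 2N=14, M+R=14
member 0 (0-1): L=1.3101, (cx,cy)=(0.4183,0.9083)
member 1 (0-2): L=0.9700, (cx,cy)=(1.0000,0.0000)
member 2 (1-2): L=1.2626, (cx,cy)=(0.3342,-0.9425)
member 3 (1-3): L=0.9350, (cx,cy)=(1.0000,0.0000)
member 4 (2-3): L=1.2959, (cx,cy)=(0.3959,0.9183)
member 5 (2-4): L=0.9690, (cx,cy)=(1.0000,0.0000)
member 6 (3-4): L=1.2744, (cx,cy)=(0.3578,-0.9338)
member 7 (3-5): L=1.0149, (cx,cy)=(0.9854,-0.1705)
member 8 (4-5): L=1.1534, (cx,cy)=(0.4717,0.8818)
member 9 (4-6): L=0.9610, (cx,cy)=(1.0000,0.0000)
member 10 (5-6): L=1.0992, (cx,cy)=(0.3794,-0.9252)
solve A·x = −loads:
  F[0-1] = -1348.1777 N (compression)
  F[0-2] = -2370.8994 N (compression)
  F[1-2] = +1299.2915 N (tension)
  F[1-3] = -998.1806 N (compression)
  F[2-3] = -1333.5138 N (compression)
  F[2-4] = -1408.7357 N (compression)
  F[3-4] = +1707.3145 N (tension)
  F[3-5] = -2168.7423 N (compression)
  F[4-5] = -1643.8556 N (compression)
  F[4-6] = +694.6629 N (tension)
  F[5-6] = -1831.0640 N (compression)
  Rx@0 = +2934.8200 N
  Ry@0 = +1224.5720 N
  Ry@6 = +1694.1780 N

-1408.736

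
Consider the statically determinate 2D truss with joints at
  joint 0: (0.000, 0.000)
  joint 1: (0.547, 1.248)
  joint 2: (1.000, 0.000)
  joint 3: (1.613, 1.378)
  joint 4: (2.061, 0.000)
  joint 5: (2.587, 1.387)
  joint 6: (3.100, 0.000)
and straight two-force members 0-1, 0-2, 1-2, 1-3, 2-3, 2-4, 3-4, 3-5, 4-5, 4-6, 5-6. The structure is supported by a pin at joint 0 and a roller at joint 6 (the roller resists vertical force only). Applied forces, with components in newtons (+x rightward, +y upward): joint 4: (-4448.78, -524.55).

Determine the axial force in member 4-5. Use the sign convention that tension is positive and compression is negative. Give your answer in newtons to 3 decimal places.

375.568

N=7 nodes, M=11 members, R=3 reactions → 2N=14, M+R=14
member 0 (0-1): L=1.3626, (cx,cy)=(0.4014,0.9159)
member 1 (0-2): L=1.0000, (cx,cy)=(1.0000,0.0000)
member 2 (1-2): L=1.3277, (cx,cy)=(0.3412,-0.9400)
member 3 (1-3): L=1.0739, (cx,cy)=(0.9926,0.1211)
member 4 (2-3): L=1.5082, (cx,cy)=(0.4064,0.9137)
member 5 (2-4): L=1.0610, (cx,cy)=(1.0000,0.0000)
member 6 (3-4): L=1.4490, (cx,cy)=(0.3092,-0.9510)
member 7 (3-5): L=0.9740, (cx,cy)=(1.0000,0.0092)
member 8 (4-5): L=1.4834, (cx,cy)=(0.3546,0.9350)
member 9 (4-6): L=1.0390, (cx,cy)=(1.0000,0.0000)
member 10 (5-6): L=1.4788, (cx,cy)=(0.3469,-0.9379)
solve A·x = −loads:
  F[0-1] = -191.9546 N (compression)
  F[0-2] = -4371.7228 N (compression)
  F[1-2] = +169.5309 N (tension)
  F[1-3] = -135.9004 N (compression)
  F[2-3] = -174.4138 N (compression)
  F[2-4] = -4242.9892 N (compression)
  F[3-4] = +182.3194 N (tension)
  F[3-5] = -262.1714 N (compression)
  F[4-5] = +375.5677 N (tension)
  F[4-6] = +128.9865 N (tension)
  F[5-6] = -371.8305 N (compression)
  Rx@0 = +4448.7800 N
  Ry@0 = +175.8089 N
  Ry@6 = +348.7411 N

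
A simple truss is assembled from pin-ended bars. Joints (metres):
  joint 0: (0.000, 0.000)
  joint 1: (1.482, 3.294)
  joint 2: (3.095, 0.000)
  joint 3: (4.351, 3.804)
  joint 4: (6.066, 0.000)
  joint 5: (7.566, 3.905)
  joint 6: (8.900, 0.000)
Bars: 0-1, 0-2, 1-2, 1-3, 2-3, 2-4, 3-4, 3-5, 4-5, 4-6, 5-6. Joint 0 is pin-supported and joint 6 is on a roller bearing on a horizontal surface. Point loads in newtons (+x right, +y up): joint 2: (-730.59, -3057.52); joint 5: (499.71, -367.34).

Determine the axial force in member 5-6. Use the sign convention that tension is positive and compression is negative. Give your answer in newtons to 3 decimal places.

-1685.285

N=7 nodes, M=11 members, R=3 reactions → 2N=14, M+R=14
member 0 (0-1): L=3.6120, (cx,cy)=(0.4103,0.9120)
member 1 (0-2): L=3.0950, (cx,cy)=(1.0000,0.0000)
member 2 (1-2): L=3.6677, (cx,cy)=(0.4398,-0.8981)
member 3 (1-3): L=2.9140, (cx,cy)=(0.9846,0.1750)
member 4 (2-3): L=4.0060, (cx,cy)=(0.3135,0.9496)
member 5 (2-4): L=2.9710, (cx,cy)=(1.0000,0.0000)
member 6 (3-4): L=4.1727, (cx,cy)=(0.4110,-0.9116)
member 7 (3-5): L=3.2166, (cx,cy)=(0.9995,0.0314)
member 8 (4-5): L=4.1832, (cx,cy)=(0.3586,0.9335)
member 9 (4-6): L=2.8340, (cx,cy)=(1.0000,0.0000)
member 10 (5-6): L=4.1266, (cx,cy)=(0.3233,-0.9463)
solve A·x = −loads:
  F[0-1] = -2006.7532 N (compression)
  F[0-2] = +592.4820 N (tension)
  F[1-2] = +1724.6067 N (tension)
  F[1-3] = -1606.6112 N (compression)
  F[2-3] = +1588.7508 N (tension)
  F[2-4] = +1583.4015 N (tension)
  F[3-4] = -1364.4541 N (compression)
  F[3-5] = -523.1556 N (compression)
  F[4-5] = +1332.4947 N (tension)
  F[4-6] = +544.8036 N (tension)
  F[5-6] = -1685.2851 N (compression)
  Rx@0 = +230.8800 N
  Ry@0 = +1830.0638 N
  Ry@6 = +1594.7962 N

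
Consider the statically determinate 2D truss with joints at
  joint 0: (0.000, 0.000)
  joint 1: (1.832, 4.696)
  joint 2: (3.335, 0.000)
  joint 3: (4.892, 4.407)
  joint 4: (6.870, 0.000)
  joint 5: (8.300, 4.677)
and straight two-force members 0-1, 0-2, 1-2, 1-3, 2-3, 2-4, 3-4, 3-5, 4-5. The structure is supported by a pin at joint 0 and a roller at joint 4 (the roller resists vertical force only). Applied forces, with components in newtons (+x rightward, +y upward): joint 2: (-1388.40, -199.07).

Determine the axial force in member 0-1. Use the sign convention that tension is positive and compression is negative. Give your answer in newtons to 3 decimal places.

-109.951

N=6 nodes, M=9 members, R=3 reactions → 2N=12, M+R=12
member 0 (0-1): L=5.0407, (cx,cy)=(0.3634,0.9316)
member 1 (0-2): L=3.3350, (cx,cy)=(1.0000,0.0000)
member 2 (1-2): L=4.9307, (cx,cy)=(0.3048,-0.9524)
member 3 (1-3): L=3.0736, (cx,cy)=(0.9956,-0.0940)
member 4 (2-3): L=4.6740, (cx,cy)=(0.3331,0.9429)
member 5 (2-4): L=3.5350, (cx,cy)=(1.0000,0.0000)
member 6 (3-4): L=4.8305, (cx,cy)=(0.4095,-0.9123)
member 7 (3-5): L=3.4187, (cx,cy)=(0.9969,0.0790)
member 8 (4-5): L=4.8907, (cx,cy)=(0.2924,0.9563)
solve A·x = −loads:
  F[0-1] = -109.9515 N (compression)
  F[0-2] = -1348.4390 N (compression)
  F[1-2] = +114.9899 N (tension)
  F[1-3] = -75.3468 N (compression)
  F[2-3] = +94.9775 N (tension)
  F[2-4] = +43.3739 N (tension)
  F[3-4] = -105.9248 N (compression)
  F[3-5] = +0.0000 N (tension)
  F[4-5] = -0.0000 N (compression)
  Rx@0 = +1388.4000 N
  Ry@0 = +102.4327 N
  Ry@4 = +96.6373 N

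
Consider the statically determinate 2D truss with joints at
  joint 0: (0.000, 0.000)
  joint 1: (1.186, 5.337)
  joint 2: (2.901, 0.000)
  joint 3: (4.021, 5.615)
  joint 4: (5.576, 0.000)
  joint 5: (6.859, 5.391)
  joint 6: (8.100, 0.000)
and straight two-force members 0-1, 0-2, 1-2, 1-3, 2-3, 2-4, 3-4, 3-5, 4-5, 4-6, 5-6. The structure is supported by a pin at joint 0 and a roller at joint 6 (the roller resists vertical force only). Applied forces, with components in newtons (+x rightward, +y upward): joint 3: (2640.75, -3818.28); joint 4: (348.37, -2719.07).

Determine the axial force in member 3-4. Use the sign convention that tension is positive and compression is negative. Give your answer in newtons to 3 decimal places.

-2776.453

N=7 nodes, M=11 members, R=3 reactions → 2N=14, M+R=14
member 0 (0-1): L=5.4672, (cx,cy)=(0.2169,0.9762)
member 1 (0-2): L=2.9010, (cx,cy)=(1.0000,0.0000)
member 2 (1-2): L=5.6058, (cx,cy)=(0.3059,-0.9521)
member 3 (1-3): L=2.8486, (cx,cy)=(0.9952,0.0976)
member 4 (2-3): L=5.7256, (cx,cy)=(0.1956,0.9807)
member 5 (2-4): L=2.6750, (cx,cy)=(1.0000,0.0000)
member 6 (3-4): L=5.8263, (cx,cy)=(0.2669,-0.9637)
member 7 (3-5): L=2.8468, (cx,cy)=(0.9969,-0.0787)
member 8 (4-5): L=5.5416, (cx,cy)=(0.2315,0.9728)
member 9 (4-6): L=2.5240, (cx,cy)=(1.0000,0.0000)
member 10 (5-6): L=5.5320, (cx,cy)=(0.2243,-0.9745)
solve A·x = −loads:
  F[0-1] = -962.4099 N (compression)
  F[0-2] = +3197.8960 N (tension)
  F[1-2] = +935.8149 N (tension)
  F[1-3] = -497.4483 N (compression)
  F[2-3] = -908.4961 N (compression)
  F[2-4] = +3661.9067 N (tension)
  F[3-4] = -2776.4529 N (compression)
  F[3-5] = -2580.5262 N (compression)
  F[4-5] = +5545.4855 N (tension)
  F[4-6] = +1288.6184 N (tension)
  F[5-6] = -5744.2624 N (compression)
  Rx@0 = -2989.1200 N
  Ry@0 = +939.4920 N
  Ry@6 = +5597.8580 N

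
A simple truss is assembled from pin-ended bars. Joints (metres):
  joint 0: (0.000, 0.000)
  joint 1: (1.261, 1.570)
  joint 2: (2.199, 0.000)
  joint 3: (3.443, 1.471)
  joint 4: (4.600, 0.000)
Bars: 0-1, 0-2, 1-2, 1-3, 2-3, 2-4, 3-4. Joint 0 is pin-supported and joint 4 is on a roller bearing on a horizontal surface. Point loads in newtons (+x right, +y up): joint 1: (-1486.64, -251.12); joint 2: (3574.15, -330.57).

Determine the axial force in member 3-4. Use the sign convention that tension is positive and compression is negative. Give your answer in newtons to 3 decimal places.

N=5 nodes, M=7 members, R=3 reactions → 2N=10, M+R=10
member 0 (0-1): L=2.0137, (cx,cy)=(0.6262,0.7797)
member 1 (0-2): L=2.1990, (cx,cy)=(1.0000,0.0000)
member 2 (1-2): L=1.8289, (cx,cy)=(0.5129,-0.8585)
member 3 (1-3): L=2.1842, (cx,cy)=(0.9990,-0.0453)
member 4 (2-3): L=1.9265, (cx,cy)=(0.6457,0.7636)
member 5 (2-4): L=2.4010, (cx,cy)=(1.0000,0.0000)
member 6 (3-4): L=1.8715, (cx,cy)=(0.6182,-0.7860)
solve A·x = −loads:
  F[0-1] = -1105.8981 N (compression)
  F[0-2] = +2780.0321 N (tension)
  F[1-2] = +688.5533 N (tension)
  F[1-3] = +441.4217 N (tension)
  F[2-3] = -341.1936 N (compression)
  F[2-4] = -220.6482 N (compression)
  F[3-4] = +356.9073 N (tension)
  Rx@0 = -2087.5100 N
  Ry@0 = +862.2202 N
  Ry@4 = -280.5302 N

356.907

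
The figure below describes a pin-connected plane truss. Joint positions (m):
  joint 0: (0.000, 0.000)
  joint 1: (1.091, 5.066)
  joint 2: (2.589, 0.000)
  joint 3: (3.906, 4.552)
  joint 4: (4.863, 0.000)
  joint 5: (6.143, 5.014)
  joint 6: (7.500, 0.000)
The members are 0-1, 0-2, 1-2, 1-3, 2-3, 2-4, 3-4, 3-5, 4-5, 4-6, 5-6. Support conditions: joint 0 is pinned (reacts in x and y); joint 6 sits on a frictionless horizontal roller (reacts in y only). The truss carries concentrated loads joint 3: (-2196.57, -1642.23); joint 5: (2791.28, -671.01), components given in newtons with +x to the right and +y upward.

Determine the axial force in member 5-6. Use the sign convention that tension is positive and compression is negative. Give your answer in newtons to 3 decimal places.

-2007.481

N=7 nodes, M=11 members, R=3 reactions → 2N=14, M+R=14
member 0 (0-1): L=5.1821, (cx,cy)=(0.2105,0.9776)
member 1 (0-2): L=2.5890, (cx,cy)=(1.0000,0.0000)
member 2 (1-2): L=5.2828, (cx,cy)=(0.2836,-0.9590)
member 3 (1-3): L=2.8615, (cx,cy)=(0.9837,-0.1796)
member 4 (2-3): L=4.7387, (cx,cy)=(0.2779,0.9606)
member 5 (2-4): L=2.2740, (cx,cy)=(1.0000,0.0000)
member 6 (3-4): L=4.6515, (cx,cy)=(0.2057,-0.9786)
member 7 (3-5): L=2.2842, (cx,cy)=(0.9793,0.2023)
member 8 (4-5): L=5.1748, (cx,cy)=(0.2474,0.9689)
member 9 (4-6): L=2.6370, (cx,cy)=(1.0000,0.0000)
member 10 (5-6): L=5.1944, (cx,cy)=(0.2612,-0.9653)
solve A·x = −loads:
  F[0-1] = -384.0808 N (compression)
  F[0-2] = +675.5707 N (tension)
  F[1-2] = +430.1658 N (tension)
  F[1-3] = -206.1921 N (compression)
  F[2-3] = -429.4277 N (compression)
  F[2-4] = +916.8971 N (tension)
  F[3-4] = -861.4727 N (compression)
  F[3-5] = +2094.9192 N (tension)
  F[4-5] = +870.0802 N (tension)
  F[4-6] = +524.4417 N (tension)
  F[5-6] = -2007.4815 N (compression)
  Rx@0 = -594.7100 N
  Ry@0 = +375.4725 N
  Ry@6 = +1937.7675 N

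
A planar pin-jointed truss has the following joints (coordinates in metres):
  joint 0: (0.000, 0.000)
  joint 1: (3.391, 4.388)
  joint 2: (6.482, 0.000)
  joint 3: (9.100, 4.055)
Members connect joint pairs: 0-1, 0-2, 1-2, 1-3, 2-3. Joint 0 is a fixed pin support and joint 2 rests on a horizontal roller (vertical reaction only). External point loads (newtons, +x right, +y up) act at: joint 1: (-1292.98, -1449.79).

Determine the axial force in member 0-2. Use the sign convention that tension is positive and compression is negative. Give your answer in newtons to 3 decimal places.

N=4 nodes, M=5 members, R=3 reactions → 2N=8, M+R=8
member 0 (0-1): L=5.5456, (cx,cy)=(0.6115,0.7913)
member 1 (0-2): L=6.4820, (cx,cy)=(1.0000,0.0000)
member 2 (1-2): L=5.3674, (cx,cy)=(0.5759,-0.8175)
member 3 (1-3): L=5.7187, (cx,cy)=(0.9983,-0.0582)
member 4 (2-3): L=4.8267, (cx,cy)=(0.5424,0.8401)
solve A·x = −loads:
  F[0-1] = -1979.9154 N (compression)
  F[0-2] = -82.3047 N (compression)
  F[1-2] = +142.9185 N (tension)
  F[1-3] = -0.0000 N (tension)
  F[2-3] = +0.0000 N (tension)
  Rx@0 = +1292.9800 N
  Ry@0 = +1566.6302 N
  Ry@2 = -116.8402 N

-82.305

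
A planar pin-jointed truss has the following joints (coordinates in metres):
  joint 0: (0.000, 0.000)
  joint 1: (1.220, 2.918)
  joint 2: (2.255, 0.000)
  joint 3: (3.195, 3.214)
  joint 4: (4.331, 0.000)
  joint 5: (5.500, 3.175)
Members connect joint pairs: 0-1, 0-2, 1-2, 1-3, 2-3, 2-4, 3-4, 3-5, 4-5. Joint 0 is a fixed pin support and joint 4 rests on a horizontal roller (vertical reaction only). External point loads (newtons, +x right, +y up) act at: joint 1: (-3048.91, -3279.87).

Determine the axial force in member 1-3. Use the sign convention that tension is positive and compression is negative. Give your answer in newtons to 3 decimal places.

772.077

N=6 nodes, M=9 members, R=3 reactions → 2N=12, M+R=12
member 0 (0-1): L=3.1628, (cx,cy)=(0.3857,0.9226)
member 1 (0-2): L=2.2550, (cx,cy)=(1.0000,0.0000)
member 2 (1-2): L=3.0961, (cx,cy)=(0.3343,-0.9425)
member 3 (1-3): L=1.9971, (cx,cy)=(0.9890,0.1482)
member 4 (2-3): L=3.3486, (cx,cy)=(0.2807,0.9598)
member 5 (2-4): L=2.0760, (cx,cy)=(1.0000,0.0000)
member 6 (3-4): L=3.4089, (cx,cy)=(0.3332,-0.9428)
member 7 (3-5): L=2.3053, (cx,cy)=(0.9999,-0.0169)
member 8 (4-5): L=3.3834, (cx,cy)=(0.3455,0.9384)
solve A·x = −loads:
  F[0-1] = -4780.0969 N (compression)
  F[0-2] = -1205.0468 N (compression)
  F[1-2] = +1320.7034 N (tension)
  F[1-3] = +772.0772 N (tension)
  F[2-3] = -1296.8679 N (compression)
  F[2-4] = -399.5045 N (compression)
  F[3-4] = +1198.8140 N (tension)
  F[3-5] = -0.0000 N (tension)
  F[4-5] = +0.0000 N (tension)
  Rx@0 = +3048.9100 N
  Ry@0 = +4410.1582 N
  Ry@4 = -1130.2882 N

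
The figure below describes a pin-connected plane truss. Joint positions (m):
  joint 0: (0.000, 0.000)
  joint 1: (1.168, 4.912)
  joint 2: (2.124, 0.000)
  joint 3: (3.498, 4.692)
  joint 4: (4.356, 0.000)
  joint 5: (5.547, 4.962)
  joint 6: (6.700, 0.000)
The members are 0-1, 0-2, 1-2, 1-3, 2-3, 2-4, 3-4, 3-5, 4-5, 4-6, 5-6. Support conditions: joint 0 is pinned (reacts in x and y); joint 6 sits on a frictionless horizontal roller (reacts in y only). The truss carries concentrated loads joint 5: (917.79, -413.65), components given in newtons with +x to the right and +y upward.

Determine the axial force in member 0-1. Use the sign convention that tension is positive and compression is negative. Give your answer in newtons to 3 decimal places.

625.495

N=7 nodes, M=11 members, R=3 reactions → 2N=14, M+R=14
member 0 (0-1): L=5.0490, (cx,cy)=(0.2313,0.9729)
member 1 (0-2): L=2.1240, (cx,cy)=(1.0000,0.0000)
member 2 (1-2): L=5.0042, (cx,cy)=(0.1910,-0.9816)
member 3 (1-3): L=2.3404, (cx,cy)=(0.9956,-0.0940)
member 4 (2-3): L=4.8890, (cx,cy)=(0.2810,0.9597)
member 5 (2-4): L=2.2320, (cx,cy)=(1.0000,0.0000)
member 6 (3-4): L=4.7698, (cx,cy)=(0.1799,-0.9837)
member 7 (3-5): L=2.0667, (cx,cy)=(0.9914,0.1306)
member 8 (4-5): L=5.1029, (cx,cy)=(0.2334,0.9724)
member 9 (4-6): L=2.3440, (cx,cy)=(1.0000,0.0000)
member 10 (5-6): L=5.0942, (cx,cy)=(0.2263,-0.9740)
solve A·x = −loads:
  F[0-1] = +625.4948 N (tension)
  F[0-2] = +773.0912 N (tension)
  F[1-2] = -645.7311 N (compression)
  F[1-3] = +269.2520 N (tension)
  F[2-3] = +660.4564 N (tension)
  F[2-4] = +464.1178 N (tension)
  F[3-4] = -544.7203 N (compression)
  F[3-5] = +556.4261 N (tension)
  F[4-5] = +551.0540 N (tension)
  F[4-6] = +237.5193 N (tension)
  F[5-6] = -1049.4106 N (compression)
  Rx@0 = -917.7900 N
  Ry@0 = -608.5277 N
  Ry@6 = +1022.1777 N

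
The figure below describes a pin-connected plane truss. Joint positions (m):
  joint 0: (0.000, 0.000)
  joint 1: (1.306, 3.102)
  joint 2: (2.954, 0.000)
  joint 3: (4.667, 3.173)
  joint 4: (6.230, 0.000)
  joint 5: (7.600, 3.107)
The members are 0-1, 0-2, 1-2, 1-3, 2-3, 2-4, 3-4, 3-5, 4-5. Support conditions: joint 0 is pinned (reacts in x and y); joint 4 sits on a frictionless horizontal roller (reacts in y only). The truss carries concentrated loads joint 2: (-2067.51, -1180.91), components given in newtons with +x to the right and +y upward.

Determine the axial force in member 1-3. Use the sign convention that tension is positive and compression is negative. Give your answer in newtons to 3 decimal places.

N=6 nodes, M=9 members, R=3 reactions → 2N=12, M+R=12
member 0 (0-1): L=3.3657, (cx,cy)=(0.3880,0.9216)
member 1 (0-2): L=2.9540, (cx,cy)=(1.0000,0.0000)
member 2 (1-2): L=3.5126, (cx,cy)=(0.4692,-0.8831)
member 3 (1-3): L=3.3617, (cx,cy)=(0.9998,0.0211)
member 4 (2-3): L=3.6059, (cx,cy)=(0.4751,0.8800)
member 5 (2-4): L=3.2760, (cx,cy)=(1.0000,0.0000)
member 6 (3-4): L=3.5371, (cx,cy)=(0.4419,-0.8971)
member 7 (3-5): L=2.9337, (cx,cy)=(0.9997,-0.0225)
member 8 (4-5): L=3.3956, (cx,cy)=(0.4035,0.9150)
solve A·x = −loads:
  F[0-1] = -673.7647 N (compression)
  F[0-2] = -1806.0688 N (compression)
  F[1-2] = +689.1788 N (tension)
  F[1-3] = -584.9131 N (compression)
  F[2-3] = +650.3640 N (tension)
  F[2-4] = +275.8215 N (tension)
  F[3-4] = -624.1851 N (compression)
  F[3-5] = -0.0000 N (tension)
  F[4-5] = +0.0000 N (tension)
  Rx@0 = +2067.5100 N
  Ry@0 = +620.9729 N
  Ry@4 = +559.9371 N

-584.913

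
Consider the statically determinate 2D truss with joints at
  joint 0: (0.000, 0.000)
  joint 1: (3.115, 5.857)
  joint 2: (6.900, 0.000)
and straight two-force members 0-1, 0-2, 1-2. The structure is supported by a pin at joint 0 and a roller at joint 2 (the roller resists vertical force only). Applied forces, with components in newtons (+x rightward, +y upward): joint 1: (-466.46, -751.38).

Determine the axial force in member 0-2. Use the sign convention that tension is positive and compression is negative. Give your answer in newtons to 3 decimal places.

-36.668

N=3 nodes, M=3 members, R=3 reactions → 2N=6, M+R=6
member 0 (0-1): L=6.6338, (cx,cy)=(0.4696,0.8829)
member 1 (0-2): L=6.9000, (cx,cy)=(1.0000,0.0000)
member 2 (1-2): L=6.9736, (cx,cy)=(0.5428,-0.8399)
solve A·x = −loads:
  F[0-1] = -915.3031 N (compression)
  F[0-2] = -36.6675 N (compression)
  F[1-2] = +67.5571 N (tension)
  Rx@0 = +466.4600 N
  Ry@0 = +808.1202 N
  Ry@2 = -56.7402 N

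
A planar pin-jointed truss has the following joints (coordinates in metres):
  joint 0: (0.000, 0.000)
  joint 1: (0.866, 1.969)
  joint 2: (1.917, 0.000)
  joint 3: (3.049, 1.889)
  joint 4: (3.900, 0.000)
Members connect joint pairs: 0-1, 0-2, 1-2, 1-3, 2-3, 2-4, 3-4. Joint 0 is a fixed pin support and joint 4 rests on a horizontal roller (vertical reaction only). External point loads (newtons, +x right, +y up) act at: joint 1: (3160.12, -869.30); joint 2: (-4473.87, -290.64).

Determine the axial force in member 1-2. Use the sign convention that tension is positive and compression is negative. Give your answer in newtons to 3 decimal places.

N=5 nodes, M=7 members, R=3 reactions → 2N=10, M+R=10
member 0 (0-1): L=2.1510, (cx,cy)=(0.4026,0.9154)
member 1 (0-2): L=1.9170, (cx,cy)=(1.0000,0.0000)
member 2 (1-2): L=2.2319, (cx,cy)=(0.4709,-0.8822)
member 3 (1-3): L=2.1845, (cx,cy)=(0.9993,-0.0366)
member 4 (2-3): L=2.2022, (cx,cy)=(0.5140,0.8578)
member 5 (2-4): L=1.9830, (cx,cy)=(1.0000,0.0000)
member 6 (3-4): L=2.0718, (cx,cy)=(0.4107,-0.9117)
solve A·x = −loads:
  F[0-1] = +842.7190 N (tension)
  F[0-2] = -1653.0273 N (compression)
  F[1-2] = -1777.3942 N (compression)
  F[1-3] = -1985.2163 N (compression)
  F[2-3] = +2166.8224 N (tension)
  F[2-4] = +870.0767 N (tension)
  F[3-4] = -2118.2843 N (compression)
  Rx@0 = +1313.7500 N
  Ry@0 = -771.4054 N
  Ry@4 = +1931.3454 N

-1777.394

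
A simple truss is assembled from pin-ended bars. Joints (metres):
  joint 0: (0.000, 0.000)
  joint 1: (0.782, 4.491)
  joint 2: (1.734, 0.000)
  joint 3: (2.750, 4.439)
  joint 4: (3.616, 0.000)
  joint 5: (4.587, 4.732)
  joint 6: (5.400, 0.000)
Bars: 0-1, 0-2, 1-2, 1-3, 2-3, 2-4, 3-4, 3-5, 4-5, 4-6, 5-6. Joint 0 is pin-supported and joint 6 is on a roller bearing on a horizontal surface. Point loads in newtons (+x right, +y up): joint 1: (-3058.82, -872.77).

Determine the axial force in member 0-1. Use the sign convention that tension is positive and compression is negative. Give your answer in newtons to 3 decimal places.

-3339.807

N=7 nodes, M=11 members, R=3 reactions → 2N=14, M+R=14
member 0 (0-1): L=4.5586, (cx,cy)=(0.1715,0.9852)
member 1 (0-2): L=1.7340, (cx,cy)=(1.0000,0.0000)
member 2 (1-2): L=4.5908, (cx,cy)=(0.2074,-0.9783)
member 3 (1-3): L=1.9687, (cx,cy)=(0.9997,-0.0264)
member 4 (2-3): L=4.5538, (cx,cy)=(0.2231,0.9748)
member 5 (2-4): L=1.8820, (cx,cy)=(1.0000,0.0000)
member 6 (3-4): L=4.5227, (cx,cy)=(0.1915,-0.9815)
member 7 (3-5): L=1.8602, (cx,cy)=(0.9875,0.1575)
member 8 (4-5): L=4.8306, (cx,cy)=(0.2010,0.9796)
member 9 (4-6): L=1.7840, (cx,cy)=(1.0000,0.0000)
member 10 (5-6): L=4.8013, (cx,cy)=(0.1693,-0.9856)
solve A·x = −loads:
  F[0-1] = -3339.8069 N (compression)
  F[0-2] = -2485.8934 N (compression)
  F[1-2] = +2417.6457 N (tension)
  F[1-3] = +1985.2351 N (tension)
  F[2-3] = -2426.2499 N (compression)
  F[2-4] = -1443.2194 N (compression)
  F[3-4] = +2616.2282 N (tension)
  F[3-5] = +954.1765 N (tension)
  F[4-5] = -2621.3228 N (compression)
  F[4-6] = -415.3531 N (compression)
  F[5-6] = +2452.9498 N (tension)
  Rx@0 = +3058.8200 N
  Ry@0 = +3290.2986 N
  Ry@6 = -2417.5286 N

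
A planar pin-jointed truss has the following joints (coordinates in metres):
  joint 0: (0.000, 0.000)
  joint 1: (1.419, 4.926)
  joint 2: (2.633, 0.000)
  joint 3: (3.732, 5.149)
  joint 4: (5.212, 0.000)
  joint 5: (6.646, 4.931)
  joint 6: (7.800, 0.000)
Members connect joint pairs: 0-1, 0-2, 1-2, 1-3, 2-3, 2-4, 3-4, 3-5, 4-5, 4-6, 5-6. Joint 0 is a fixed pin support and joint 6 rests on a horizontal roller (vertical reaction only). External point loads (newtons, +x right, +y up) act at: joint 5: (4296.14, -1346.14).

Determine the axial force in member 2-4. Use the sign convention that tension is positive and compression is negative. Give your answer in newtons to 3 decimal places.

N=7 nodes, M=11 members, R=3 reactions → 2N=14, M+R=14
member 0 (0-1): L=5.1263, (cx,cy)=(0.2768,0.9609)
member 1 (0-2): L=2.6330, (cx,cy)=(1.0000,0.0000)
member 2 (1-2): L=5.0734, (cx,cy)=(0.2393,-0.9709)
member 3 (1-3): L=2.3237, (cx,cy)=(0.9954,0.0960)
member 4 (2-3): L=5.2650, (cx,cy)=(0.2087,0.9780)
member 5 (2-4): L=2.5790, (cx,cy)=(1.0000,0.0000)
member 6 (3-4): L=5.3575, (cx,cy)=(0.2762,-0.9611)
member 7 (3-5): L=2.9221, (cx,cy)=(0.9972,-0.0746)
member 8 (4-5): L=5.1353, (cx,cy)=(0.2792,0.9602)
member 9 (4-6): L=2.5880, (cx,cy)=(1.0000,0.0000)
member 10 (5-6): L=5.0642, (cx,cy)=(0.2279,-0.9737)
solve A·x = −loads:
  F[0-1] = +2619.1126 N (tension)
  F[0-2] = +3571.1503 N (tension)
  F[1-2] = -2461.5978 N (compression)
  F[1-3] = +1320.1129 N (tension)
  F[2-3] = +2443.9207 N (tension)
  F[2-4] = +2471.9814 N (tension)
  F[3-4] = -2821.3362 N (compression)
  F[3-5] = +2610.8261 N (tension)
  F[4-5] = +2823.8808 N (tension)
  F[4-6] = +904.0358 N (tension)
  F[5-6] = -3967.2874 N (compression)
  Rx@0 = -4296.1400 N
  Ry@0 = -2516.7719 N
  Ry@6 = +3862.9119 N

2471.981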